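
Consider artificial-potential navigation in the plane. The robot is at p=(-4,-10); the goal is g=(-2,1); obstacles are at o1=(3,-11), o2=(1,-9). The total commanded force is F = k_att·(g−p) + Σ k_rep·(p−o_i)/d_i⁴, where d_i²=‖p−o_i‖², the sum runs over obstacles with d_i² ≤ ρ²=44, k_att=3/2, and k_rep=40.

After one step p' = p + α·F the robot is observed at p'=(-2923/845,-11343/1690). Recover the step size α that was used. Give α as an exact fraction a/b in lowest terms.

F_att = 3/2·(g−p) = 3/2·(2,11) = (3.0000,16.5000)
o1: d²=50 > ρ²=44 → inactive
o2: d²=26 ≤ ρ²=44; F_rep = 40·(-5,-1)/26² = (-0.2959,-0.0592)
F = F_att + ΣF_rep = (2.7041,16.4408)
Δp = p'−p = (0.5408,3.2882); α = Δx/Fx = (457/845) / (457/169) = 1/5
check: Δy/Fy = (5557/1690) / (5557/338) = 1/5 ✓

α = 1/5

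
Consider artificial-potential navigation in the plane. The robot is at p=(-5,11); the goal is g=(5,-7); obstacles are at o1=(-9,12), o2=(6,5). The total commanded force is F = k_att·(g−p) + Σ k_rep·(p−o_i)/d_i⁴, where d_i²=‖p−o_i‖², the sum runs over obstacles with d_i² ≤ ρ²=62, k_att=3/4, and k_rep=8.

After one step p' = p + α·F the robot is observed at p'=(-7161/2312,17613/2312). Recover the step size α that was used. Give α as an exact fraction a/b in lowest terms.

F_att = 3/4·(g−p) = 3/4·(10,-18) = (7.5000,-13.5000)
o1: d²=17 ≤ ρ²=62; F_rep = 8·(4,-1)/17² = (0.1107,-0.0277)
o2: d²=157 > ρ²=62 → inactive
F = F_att + ΣF_rep = (7.6107,-13.5277)
Δp = p'−p = (1.9027,-3.3819); α = Δx/Fx = (4399/2312) / (4399/578) = 1/4
check: Δy/Fy = (-7819/2312) / (-7819/578) = 1/4 ✓

α = 1/4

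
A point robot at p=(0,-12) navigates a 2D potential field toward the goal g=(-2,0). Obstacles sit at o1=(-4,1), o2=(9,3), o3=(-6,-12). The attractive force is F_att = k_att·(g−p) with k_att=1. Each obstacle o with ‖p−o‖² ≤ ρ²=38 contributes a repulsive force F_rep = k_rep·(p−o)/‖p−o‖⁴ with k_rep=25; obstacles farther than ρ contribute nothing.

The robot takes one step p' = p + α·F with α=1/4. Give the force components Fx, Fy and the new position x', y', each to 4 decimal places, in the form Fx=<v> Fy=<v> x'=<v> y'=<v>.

F_att = 1·(g−p) = 1·(-2,12) = (-2.0000,12.0000)
o1: d²=185 > ρ²=38 → inactive
o2: d²=306 > ρ²=38 → inactive
o3: d²=36 ≤ ρ²=38; F_rep = 25·(6,0)/36² = (0.1157,0.0000)
F = F_att + ΣF_rep = (-1.8843,12.0000)
p' = p + 1/4·F = (-0.4711,-9.0000)

Fx=-1.8843 Fy=12.0000 x'=-0.4711 y'=-9.0000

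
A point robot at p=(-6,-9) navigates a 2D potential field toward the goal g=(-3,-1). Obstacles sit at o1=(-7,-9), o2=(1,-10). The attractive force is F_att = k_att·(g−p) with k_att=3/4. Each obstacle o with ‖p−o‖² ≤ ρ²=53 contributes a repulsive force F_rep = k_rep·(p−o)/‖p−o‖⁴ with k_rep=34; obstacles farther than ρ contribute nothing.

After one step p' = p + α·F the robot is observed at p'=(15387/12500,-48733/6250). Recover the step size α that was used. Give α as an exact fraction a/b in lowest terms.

α = 1/5

F_att = 3/4·(g−p) = 3/4·(3,8) = (2.2500,6.0000)
o1: d²=1 ≤ ρ²=53; F_rep = 34·(1,0)/1² = (34.0000,0.0000)
o2: d²=50 ≤ ρ²=53; F_rep = 34·(-7,1)/50² = (-0.0952,0.0136)
F = F_att + ΣF_rep = (36.1548,6.0136)
Δp = p'−p = (7.2310,1.2027); α = Δx/Fx = (90387/12500) / (90387/2500) = 1/5
check: Δy/Fy = (7517/6250) / (7517/1250) = 1/5 ✓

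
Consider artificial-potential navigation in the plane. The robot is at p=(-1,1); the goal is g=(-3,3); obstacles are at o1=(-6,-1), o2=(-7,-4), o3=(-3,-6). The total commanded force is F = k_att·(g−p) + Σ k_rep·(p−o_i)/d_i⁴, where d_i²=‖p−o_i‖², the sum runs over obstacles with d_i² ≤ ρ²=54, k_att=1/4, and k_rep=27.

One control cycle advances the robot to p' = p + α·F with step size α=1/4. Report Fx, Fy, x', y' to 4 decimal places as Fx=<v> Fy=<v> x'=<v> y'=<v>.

F_att = 1/4·(g−p) = 1/4·(-2,2) = (-0.5000,0.5000)
o1: d²=29 ≤ ρ²=54; F_rep = 27·(5,2)/29² = (0.1605,0.0642)
o2: d²=61 > ρ²=54 → inactive
o3: d²=53 ≤ ρ²=54; F_rep = 27·(2,7)/53² = (0.0192,0.0673)
F = F_att + ΣF_rep = (-0.3203,0.6315)
p' = p + 1/4·F = (-1.0801,1.1579)

Fx=-0.3203 Fy=0.6315 x'=-1.0801 y'=1.1579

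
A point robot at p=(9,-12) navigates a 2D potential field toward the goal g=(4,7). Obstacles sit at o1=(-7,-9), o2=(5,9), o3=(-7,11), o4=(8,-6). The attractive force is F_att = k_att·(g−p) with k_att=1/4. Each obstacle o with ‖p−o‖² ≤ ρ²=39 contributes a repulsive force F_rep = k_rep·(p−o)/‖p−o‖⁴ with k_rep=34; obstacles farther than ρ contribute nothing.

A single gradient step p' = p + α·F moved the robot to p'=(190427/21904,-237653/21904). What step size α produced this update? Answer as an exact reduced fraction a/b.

F_att = 1/4·(g−p) = 1/4·(-5,19) = (-1.2500,4.7500)
o1: d²=265 > ρ²=39 → inactive
o2: d²=457 > ρ²=39 → inactive
o3: d²=785 > ρ²=39 → inactive
o4: d²=37 ≤ ρ²=39; F_rep = 34·(1,-6)/37² = (0.0248,-0.1490)
F = F_att + ΣF_rep = (-1.2252,4.6010)
Δp = p'−p = (-0.3063,1.1502); α = Δx/Fx = (-6709/21904) / (-6709/5476) = 1/4
check: Δy/Fy = (25195/21904) / (25195/5476) = 1/4 ✓

α = 1/4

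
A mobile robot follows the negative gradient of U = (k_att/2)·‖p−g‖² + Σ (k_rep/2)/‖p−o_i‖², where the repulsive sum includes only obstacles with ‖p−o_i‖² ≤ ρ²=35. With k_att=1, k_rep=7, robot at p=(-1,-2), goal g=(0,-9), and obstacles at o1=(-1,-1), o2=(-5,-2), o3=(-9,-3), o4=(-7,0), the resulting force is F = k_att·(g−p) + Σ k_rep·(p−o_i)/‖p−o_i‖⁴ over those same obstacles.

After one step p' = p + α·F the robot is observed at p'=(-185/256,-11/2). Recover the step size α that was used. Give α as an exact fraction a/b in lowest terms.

α = 1/4

F_att = 1·(g−p) = 1·(1,-7) = (1.0000,-7.0000)
o1: d²=1 ≤ ρ²=35; F_rep = 7·(0,-1)/1² = (0.0000,-7.0000)
o2: d²=16 ≤ ρ²=35; F_rep = 7·(4,0)/16² = (0.1094,0.0000)
o3: d²=65 > ρ²=35 → inactive
o4: d²=40 > ρ²=35 → inactive
F = F_att + ΣF_rep = (1.1094,-14.0000)
Δp = p'−p = (0.2773,-3.5000); α = Δx/Fx = (71/256) / (71/64) = 1/4
check: Δy/Fy = (-7/2) / (-14) = 1/4 ✓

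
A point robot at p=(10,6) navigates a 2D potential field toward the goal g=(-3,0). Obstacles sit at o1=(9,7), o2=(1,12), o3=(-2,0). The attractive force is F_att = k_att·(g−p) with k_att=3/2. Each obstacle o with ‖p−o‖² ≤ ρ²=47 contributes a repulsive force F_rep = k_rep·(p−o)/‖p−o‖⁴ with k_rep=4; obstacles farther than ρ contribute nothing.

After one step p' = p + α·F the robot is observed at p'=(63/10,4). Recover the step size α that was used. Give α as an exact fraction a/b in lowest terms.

F_att = 3/2·(g−p) = 3/2·(-13,-6) = (-19.5000,-9.0000)
o1: d²=2 ≤ ρ²=47; F_rep = 4·(1,-1)/2² = (1.0000,-1.0000)
o2: d²=117 > ρ²=47 → inactive
o3: d²=180 > ρ²=47 → inactive
F = F_att + ΣF_rep = (-18.5000,-10.0000)
Δp = p'−p = (-3.7000,-2.0000); α = Δx/Fx = (-37/10) / (-37/2) = 1/5
check: Δy/Fy = (-2) / (-10) = 1/5 ✓

α = 1/5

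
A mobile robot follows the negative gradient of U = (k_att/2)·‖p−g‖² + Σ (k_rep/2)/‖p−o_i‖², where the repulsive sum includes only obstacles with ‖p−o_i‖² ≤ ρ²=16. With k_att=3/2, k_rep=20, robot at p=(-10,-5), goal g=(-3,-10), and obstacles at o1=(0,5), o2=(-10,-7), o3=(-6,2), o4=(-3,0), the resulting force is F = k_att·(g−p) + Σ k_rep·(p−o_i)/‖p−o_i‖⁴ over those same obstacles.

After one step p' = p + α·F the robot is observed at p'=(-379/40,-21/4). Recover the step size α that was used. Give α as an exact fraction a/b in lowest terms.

α = 1/20

F_att = 3/2·(g−p) = 3/2·(7,-5) = (10.5000,-7.5000)
o1: d²=200 > ρ²=16 → inactive
o2: d²=4 ≤ ρ²=16; F_rep = 20·(0,2)/4² = (0.0000,2.5000)
o3: d²=65 > ρ²=16 → inactive
o4: d²=74 > ρ²=16 → inactive
F = F_att + ΣF_rep = (10.5000,-5.0000)
Δp = p'−p = (0.5250,-0.2500); α = Δx/Fx = (21/40) / (21/2) = 1/20
check: Δy/Fy = (-1/4) / (-5) = 1/20 ✓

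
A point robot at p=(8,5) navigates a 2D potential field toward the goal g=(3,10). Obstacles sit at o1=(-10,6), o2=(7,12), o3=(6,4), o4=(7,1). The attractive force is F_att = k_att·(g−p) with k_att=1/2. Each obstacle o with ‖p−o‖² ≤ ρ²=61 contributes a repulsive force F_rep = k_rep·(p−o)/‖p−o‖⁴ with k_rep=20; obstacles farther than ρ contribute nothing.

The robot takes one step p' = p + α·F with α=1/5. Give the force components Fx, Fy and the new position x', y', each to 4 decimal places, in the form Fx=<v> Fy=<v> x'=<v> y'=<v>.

Fx=-0.8228 Fy=3.5208 x'=7.8354 y'=5.7042

F_att = 1/2·(g−p) = 1/2·(-5,5) = (-2.5000,2.5000)
o1: d²=325 > ρ²=61 → inactive
o2: d²=50 ≤ ρ²=61; F_rep = 20·(1,-7)/50² = (0.0080,-0.0560)
o3: d²=5 ≤ ρ²=61; F_rep = 20·(2,1)/5² = (1.6000,0.8000)
o4: d²=17 ≤ ρ²=61; F_rep = 20·(1,4)/17² = (0.0692,0.2768)
F = F_att + ΣF_rep = (-0.8228,3.5208)
p' = p + 1/5·F = (7.8354,5.7042)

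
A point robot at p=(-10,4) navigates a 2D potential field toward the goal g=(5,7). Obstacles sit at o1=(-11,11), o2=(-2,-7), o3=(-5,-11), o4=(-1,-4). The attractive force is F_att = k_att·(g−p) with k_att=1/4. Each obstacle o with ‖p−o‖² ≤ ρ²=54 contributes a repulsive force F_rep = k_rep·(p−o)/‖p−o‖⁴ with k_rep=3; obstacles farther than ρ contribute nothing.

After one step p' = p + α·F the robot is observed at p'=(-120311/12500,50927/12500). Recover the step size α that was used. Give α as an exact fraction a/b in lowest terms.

α = 1/10

F_att = 1/4·(g−p) = 1/4·(15,3) = (3.7500,0.7500)
o1: d²=50 ≤ ρ²=54; F_rep = 3·(1,-7)/50² = (0.0012,-0.0084)
o2: d²=185 > ρ²=54 → inactive
o3: d²=250 > ρ²=54 → inactive
o4: d²=145 > ρ²=54 → inactive
F = F_att + ΣF_rep = (3.7512,0.7416)
Δp = p'−p = (0.3751,0.0742); α = Δx/Fx = (4689/12500) / (4689/1250) = 1/10
check: Δy/Fy = (927/12500) / (927/1250) = 1/10 ✓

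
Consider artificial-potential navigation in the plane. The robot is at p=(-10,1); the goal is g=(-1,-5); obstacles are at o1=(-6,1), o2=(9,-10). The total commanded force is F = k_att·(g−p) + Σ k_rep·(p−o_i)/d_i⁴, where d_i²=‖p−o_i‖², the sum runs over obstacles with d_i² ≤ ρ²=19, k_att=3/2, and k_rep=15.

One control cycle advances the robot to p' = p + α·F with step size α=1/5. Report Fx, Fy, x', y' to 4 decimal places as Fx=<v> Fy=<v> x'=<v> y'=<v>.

Fx=13.2656 Fy=-9.0000 x'=-7.3469 y'=-0.8000

F_att = 3/2·(g−p) = 3/2·(9,-6) = (13.5000,-9.0000)
o1: d²=16 ≤ ρ²=19; F_rep = 15·(-4,0)/16² = (-0.2344,0.0000)
o2: d²=482 > ρ²=19 → inactive
F = F_att + ΣF_rep = (13.2656,-9.0000)
p' = p + 1/5·F = (-7.3469,-0.8000)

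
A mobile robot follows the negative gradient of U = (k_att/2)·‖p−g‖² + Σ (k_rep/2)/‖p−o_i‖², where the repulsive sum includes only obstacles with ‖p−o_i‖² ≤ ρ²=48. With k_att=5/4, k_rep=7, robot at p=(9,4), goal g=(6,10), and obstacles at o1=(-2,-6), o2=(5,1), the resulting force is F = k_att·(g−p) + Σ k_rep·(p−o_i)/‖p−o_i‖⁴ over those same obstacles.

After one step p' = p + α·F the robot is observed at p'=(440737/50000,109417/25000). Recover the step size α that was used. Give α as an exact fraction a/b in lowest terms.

α = 1/20

F_att = 5/4·(g−p) = 5/4·(-3,6) = (-3.7500,7.5000)
o1: d²=221 > ρ²=48 → inactive
o2: d²=25 ≤ ρ²=48; F_rep = 7·(4,3)/25² = (0.0448,0.0336)
F = F_att + ΣF_rep = (-3.7052,7.5336)
Δp = p'−p = (-0.1853,0.3767); α = Δx/Fx = (-9263/50000) / (-9263/2500) = 1/20
check: Δy/Fy = (9417/25000) / (9417/1250) = 1/20 ✓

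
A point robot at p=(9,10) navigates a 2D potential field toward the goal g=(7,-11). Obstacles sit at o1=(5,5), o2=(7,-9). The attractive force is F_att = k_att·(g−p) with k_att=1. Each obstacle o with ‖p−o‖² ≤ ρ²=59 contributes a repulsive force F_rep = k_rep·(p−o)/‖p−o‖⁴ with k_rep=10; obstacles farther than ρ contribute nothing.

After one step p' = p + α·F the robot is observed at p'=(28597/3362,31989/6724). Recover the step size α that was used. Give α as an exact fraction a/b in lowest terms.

F_att = 1·(g−p) = 1·(-2,-21) = (-2.0000,-21.0000)
o1: d²=41 ≤ ρ²=59; F_rep = 10·(4,5)/41² = (0.0238,0.0297)
o2: d²=365 > ρ²=59 → inactive
F = F_att + ΣF_rep = (-1.9762,-20.9703)
Δp = p'−p = (-0.4941,-5.2426); α = Δx/Fx = (-1661/3362) / (-3322/1681) = 1/4
check: Δy/Fy = (-35251/6724) / (-35251/1681) = 1/4 ✓

α = 1/4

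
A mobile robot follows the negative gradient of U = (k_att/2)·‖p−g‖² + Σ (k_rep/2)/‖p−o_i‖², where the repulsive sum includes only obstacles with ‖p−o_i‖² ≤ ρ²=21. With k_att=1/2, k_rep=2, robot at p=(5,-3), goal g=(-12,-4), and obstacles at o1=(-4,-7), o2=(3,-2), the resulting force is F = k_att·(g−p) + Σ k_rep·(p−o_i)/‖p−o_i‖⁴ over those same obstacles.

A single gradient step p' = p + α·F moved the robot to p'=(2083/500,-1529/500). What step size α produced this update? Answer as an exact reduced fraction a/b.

α = 1/10

F_att = 1/2·(g−p) = 1/2·(-17,-1) = (-8.5000,-0.5000)
o1: d²=97 > ρ²=21 → inactive
o2: d²=5 ≤ ρ²=21; F_rep = 2·(2,-1)/5² = (0.1600,-0.0800)
F = F_att + ΣF_rep = (-8.3400,-0.5800)
Δp = p'−p = (-0.8340,-0.0580); α = Δx/Fx = (-417/500) / (-417/50) = 1/10
check: Δy/Fy = (-29/500) / (-29/50) = 1/10 ✓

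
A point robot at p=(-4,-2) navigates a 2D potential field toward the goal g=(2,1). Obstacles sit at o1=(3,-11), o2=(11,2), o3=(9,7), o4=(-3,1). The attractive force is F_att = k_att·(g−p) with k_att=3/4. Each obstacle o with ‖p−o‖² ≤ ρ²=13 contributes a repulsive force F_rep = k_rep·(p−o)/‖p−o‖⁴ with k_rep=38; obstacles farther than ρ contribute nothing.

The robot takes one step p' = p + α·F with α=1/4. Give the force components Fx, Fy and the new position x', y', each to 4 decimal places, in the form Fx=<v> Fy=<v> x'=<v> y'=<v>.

F_att = 3/4·(g−p) = 3/4·(6,3) = (4.5000,2.2500)
o1: d²=130 > ρ²=13 → inactive
o2: d²=241 > ρ²=13 → inactive
o3: d²=250 > ρ²=13 → inactive
o4: d²=10 ≤ ρ²=13; F_rep = 38·(-1,-3)/10² = (-0.3800,-1.1400)
F = F_att + ΣF_rep = (4.1200,1.1100)
p' = p + 1/4·F = (-2.9700,-1.7225)

Fx=4.1200 Fy=1.1100 x'=-2.9700 y'=-1.7225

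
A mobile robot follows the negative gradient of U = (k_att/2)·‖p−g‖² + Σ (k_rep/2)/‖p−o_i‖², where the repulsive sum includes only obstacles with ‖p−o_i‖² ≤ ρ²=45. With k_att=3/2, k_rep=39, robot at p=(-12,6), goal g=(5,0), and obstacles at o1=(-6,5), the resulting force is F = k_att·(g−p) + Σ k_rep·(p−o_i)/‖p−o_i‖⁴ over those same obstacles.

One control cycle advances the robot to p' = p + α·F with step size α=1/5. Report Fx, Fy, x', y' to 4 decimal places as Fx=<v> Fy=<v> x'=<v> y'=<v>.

F_att = 3/2·(g−p) = 3/2·(17,-6) = (25.5000,-9.0000)
o1: d²=37 ≤ ρ²=45; F_rep = 39·(-6,1)/37² = (-0.1709,0.0285)
F = F_att + ΣF_rep = (25.3291,-8.9715)
p' = p + 1/5·F = (-6.9342,4.2057)

Fx=25.3291 Fy=-8.9715 x'=-6.9342 y'=4.2057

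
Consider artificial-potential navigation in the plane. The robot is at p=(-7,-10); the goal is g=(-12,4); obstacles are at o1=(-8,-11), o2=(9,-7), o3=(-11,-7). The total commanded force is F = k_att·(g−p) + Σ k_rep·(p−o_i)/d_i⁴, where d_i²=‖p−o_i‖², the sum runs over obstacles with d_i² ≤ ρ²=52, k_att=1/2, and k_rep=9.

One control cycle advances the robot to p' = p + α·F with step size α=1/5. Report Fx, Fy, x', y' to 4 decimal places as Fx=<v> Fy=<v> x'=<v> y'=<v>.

Fx=-0.1924 Fy=9.2068 x'=-7.0385 y'=-8.1586

F_att = 1/2·(g−p) = 1/2·(-5,14) = (-2.5000,7.0000)
o1: d²=2 ≤ ρ²=52; F_rep = 9·(1,1)/2² = (2.2500,2.2500)
o2: d²=265 > ρ²=52 → inactive
o3: d²=25 ≤ ρ²=52; F_rep = 9·(4,-3)/25² = (0.0576,-0.0432)
F = F_att + ΣF_rep = (-0.1924,9.2068)
p' = p + 1/5·F = (-7.0385,-8.1586)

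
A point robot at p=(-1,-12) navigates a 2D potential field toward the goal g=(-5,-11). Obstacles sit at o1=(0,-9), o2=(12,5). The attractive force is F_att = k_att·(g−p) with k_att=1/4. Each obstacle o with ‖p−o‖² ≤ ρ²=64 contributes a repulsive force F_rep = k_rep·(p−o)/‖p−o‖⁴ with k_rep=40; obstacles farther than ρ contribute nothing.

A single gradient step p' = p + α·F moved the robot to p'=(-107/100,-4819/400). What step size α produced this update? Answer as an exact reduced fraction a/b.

α = 1/20

F_att = 1/4·(g−p) = 1/4·(-4,1) = (-1.0000,0.2500)
o1: d²=10 ≤ ρ²=64; F_rep = 40·(-1,-3)/10² = (-0.4000,-1.2000)
o2: d²=458 > ρ²=64 → inactive
F = F_att + ΣF_rep = (-1.4000,-0.9500)
Δp = p'−p = (-0.0700,-0.0475); α = Δx/Fx = (-7/100) / (-7/5) = 1/20
check: Δy/Fy = (-19/400) / (-19/20) = 1/20 ✓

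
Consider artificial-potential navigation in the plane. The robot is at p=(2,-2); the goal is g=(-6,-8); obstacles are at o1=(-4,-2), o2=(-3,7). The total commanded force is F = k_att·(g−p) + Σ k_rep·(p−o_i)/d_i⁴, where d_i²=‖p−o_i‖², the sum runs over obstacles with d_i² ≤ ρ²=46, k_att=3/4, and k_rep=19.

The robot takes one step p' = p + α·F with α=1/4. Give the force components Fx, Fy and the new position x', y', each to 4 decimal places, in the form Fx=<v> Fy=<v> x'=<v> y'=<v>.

Fx=-5.9120 Fy=-4.5000 x'=0.5220 y'=-3.1250

F_att = 3/4·(g−p) = 3/4·(-8,-6) = (-6.0000,-4.5000)
o1: d²=36 ≤ ρ²=46; F_rep = 19·(6,0)/36² = (0.0880,0.0000)
o2: d²=106 > ρ²=46 → inactive
F = F_att + ΣF_rep = (-5.9120,-4.5000)
p' = p + 1/4·F = (0.5220,-3.1250)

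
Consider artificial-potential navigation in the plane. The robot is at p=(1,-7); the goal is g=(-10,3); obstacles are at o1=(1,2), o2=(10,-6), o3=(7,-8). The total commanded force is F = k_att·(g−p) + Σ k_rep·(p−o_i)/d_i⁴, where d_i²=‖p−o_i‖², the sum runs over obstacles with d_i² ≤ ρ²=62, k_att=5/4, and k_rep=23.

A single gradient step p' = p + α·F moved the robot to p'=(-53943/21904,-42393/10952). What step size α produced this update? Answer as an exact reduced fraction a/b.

α = 1/4

F_att = 5/4·(g−p) = 5/4·(-11,10) = (-13.7500,12.5000)
o1: d²=81 > ρ²=62 → inactive
o2: d²=82 > ρ²=62 → inactive
o3: d²=37 ≤ ρ²=62; F_rep = 23·(-6,1)/37² = (-0.1008,0.0168)
F = F_att + ΣF_rep = (-13.8508,12.5168)
Δp = p'−p = (-3.4627,3.1292); α = Δx/Fx = (-75847/21904) / (-75847/5476) = 1/4
check: Δy/Fy = (34271/10952) / (34271/2738) = 1/4 ✓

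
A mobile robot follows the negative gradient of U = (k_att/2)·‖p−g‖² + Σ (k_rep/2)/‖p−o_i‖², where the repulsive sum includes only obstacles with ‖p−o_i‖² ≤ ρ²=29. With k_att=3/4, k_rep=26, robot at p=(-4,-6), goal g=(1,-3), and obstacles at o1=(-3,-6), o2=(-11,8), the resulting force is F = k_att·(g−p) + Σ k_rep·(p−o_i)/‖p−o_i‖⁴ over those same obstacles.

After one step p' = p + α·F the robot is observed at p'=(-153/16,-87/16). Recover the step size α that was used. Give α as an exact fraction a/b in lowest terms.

α = 1/4

F_att = 3/4·(g−p) = 3/4·(5,3) = (3.7500,2.2500)
o1: d²=1 ≤ ρ²=29; F_rep = 26·(-1,0)/1² = (-26.0000,0.0000)
o2: d²=245 > ρ²=29 → inactive
F = F_att + ΣF_rep = (-22.2500,2.2500)
Δp = p'−p = (-5.5625,0.5625); α = Δx/Fx = (-89/16) / (-89/4) = 1/4
check: Δy/Fy = (9/16) / (9/4) = 1/4 ✓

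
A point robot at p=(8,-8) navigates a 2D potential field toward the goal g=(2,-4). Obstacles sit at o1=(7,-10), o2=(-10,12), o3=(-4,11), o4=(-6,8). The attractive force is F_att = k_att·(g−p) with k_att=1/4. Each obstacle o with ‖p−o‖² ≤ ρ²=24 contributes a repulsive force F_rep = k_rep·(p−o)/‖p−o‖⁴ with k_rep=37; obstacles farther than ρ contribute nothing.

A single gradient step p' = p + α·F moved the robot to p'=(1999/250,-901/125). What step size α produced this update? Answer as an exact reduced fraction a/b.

F_att = 1/4·(g−p) = 1/4·(-6,4) = (-1.5000,1.0000)
o1: d²=5 ≤ ρ²=24; F_rep = 37·(1,2)/5² = (1.4800,2.9600)
o2: d²=724 > ρ²=24 → inactive
o3: d²=505 > ρ²=24 → inactive
o4: d²=452 > ρ²=24 → inactive
F = F_att + ΣF_rep = (-0.0200,3.9600)
Δp = p'−p = (-0.0040,0.7920); α = Δx/Fx = (-1/250) / (-1/50) = 1/5
check: Δy/Fy = (99/125) / (99/25) = 1/5 ✓

α = 1/5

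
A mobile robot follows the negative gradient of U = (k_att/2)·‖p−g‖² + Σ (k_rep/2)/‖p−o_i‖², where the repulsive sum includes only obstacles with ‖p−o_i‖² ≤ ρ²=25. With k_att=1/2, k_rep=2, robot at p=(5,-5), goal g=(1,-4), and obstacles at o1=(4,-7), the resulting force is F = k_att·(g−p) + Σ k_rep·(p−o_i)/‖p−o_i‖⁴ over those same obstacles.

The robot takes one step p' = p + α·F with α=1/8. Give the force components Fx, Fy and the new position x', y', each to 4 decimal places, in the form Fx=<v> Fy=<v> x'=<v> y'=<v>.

F_att = 1/2·(g−p) = 1/2·(-4,1) = (-2.0000,0.5000)
o1: d²=5 ≤ ρ²=25; F_rep = 2·(1,2)/5² = (0.0800,0.1600)
F = F_att + ΣF_rep = (-1.9200,0.6600)
p' = p + 1/8·F = (4.7600,-4.9175)

Fx=-1.9200 Fy=0.6600 x'=4.7600 y'=-4.9175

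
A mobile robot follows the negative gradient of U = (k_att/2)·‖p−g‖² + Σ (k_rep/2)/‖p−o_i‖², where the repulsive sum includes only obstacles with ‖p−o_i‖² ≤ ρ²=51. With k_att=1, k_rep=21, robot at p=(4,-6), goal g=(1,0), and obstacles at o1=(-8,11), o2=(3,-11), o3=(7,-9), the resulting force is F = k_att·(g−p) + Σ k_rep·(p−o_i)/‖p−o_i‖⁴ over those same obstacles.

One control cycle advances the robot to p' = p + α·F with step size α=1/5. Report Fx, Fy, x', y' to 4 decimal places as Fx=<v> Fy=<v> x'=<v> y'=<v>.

Fx=-3.1634 Fy=6.3498 x'=3.3673 y'=-4.7300

F_att = 1·(g−p) = 1·(-3,6) = (-3.0000,6.0000)
o1: d²=433 > ρ²=51 → inactive
o2: d²=26 ≤ ρ²=51; F_rep = 21·(1,5)/26² = (0.0311,0.1553)
o3: d²=18 ≤ ρ²=51; F_rep = 21·(-3,3)/18² = (-0.1944,0.1944)
F = F_att + ΣF_rep = (-3.1634,6.3498)
p' = p + 1/5·F = (3.3673,-4.7300)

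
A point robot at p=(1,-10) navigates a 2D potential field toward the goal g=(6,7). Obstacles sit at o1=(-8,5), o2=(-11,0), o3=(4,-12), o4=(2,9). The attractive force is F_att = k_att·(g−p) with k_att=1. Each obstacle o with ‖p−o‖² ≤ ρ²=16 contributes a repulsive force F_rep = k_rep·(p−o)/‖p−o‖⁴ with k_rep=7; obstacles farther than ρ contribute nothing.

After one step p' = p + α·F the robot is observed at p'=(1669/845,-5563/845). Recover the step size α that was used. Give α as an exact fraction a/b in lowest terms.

α = 1/5

F_att = 1·(g−p) = 1·(5,17) = (5.0000,17.0000)
o1: d²=306 > ρ²=16 → inactive
o2: d²=244 > ρ²=16 → inactive
o3: d²=13 ≤ ρ²=16; F_rep = 7·(-3,2)/13² = (-0.1243,0.0828)
o4: d²=362 > ρ²=16 → inactive
F = F_att + ΣF_rep = (4.8757,17.0828)
Δp = p'−p = (0.9751,3.4166); α = Δx/Fx = (824/845) / (824/169) = 1/5
check: Δy/Fy = (2887/845) / (2887/169) = 1/5 ✓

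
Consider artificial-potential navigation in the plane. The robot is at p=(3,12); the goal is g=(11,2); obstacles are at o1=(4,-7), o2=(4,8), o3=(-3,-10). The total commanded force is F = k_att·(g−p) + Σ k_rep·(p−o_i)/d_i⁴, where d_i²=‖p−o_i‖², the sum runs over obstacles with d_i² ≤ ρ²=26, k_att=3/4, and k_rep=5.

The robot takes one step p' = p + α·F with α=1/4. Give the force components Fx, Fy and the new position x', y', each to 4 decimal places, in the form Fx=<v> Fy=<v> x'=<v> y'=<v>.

Fx=5.9827 Fy=-7.4308 x'=4.4957 y'=10.1423

F_att = 3/4·(g−p) = 3/4·(8,-10) = (6.0000,-7.5000)
o1: d²=362 > ρ²=26 → inactive
o2: d²=17 ≤ ρ²=26; F_rep = 5·(-1,4)/17² = (-0.0173,0.0692)
o3: d²=520 > ρ²=26 → inactive
F = F_att + ΣF_rep = (5.9827,-7.4308)
p' = p + 1/4·F = (4.4957,10.1423)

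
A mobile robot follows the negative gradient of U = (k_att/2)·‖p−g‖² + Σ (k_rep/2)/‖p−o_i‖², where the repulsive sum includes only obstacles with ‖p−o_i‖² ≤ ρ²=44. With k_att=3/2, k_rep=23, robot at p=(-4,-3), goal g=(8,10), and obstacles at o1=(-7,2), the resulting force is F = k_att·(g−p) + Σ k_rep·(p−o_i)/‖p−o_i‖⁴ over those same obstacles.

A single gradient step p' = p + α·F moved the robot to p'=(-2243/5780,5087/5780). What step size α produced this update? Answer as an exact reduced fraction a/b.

F_att = 3/2·(g−p) = 3/2·(12,13) = (18.0000,19.5000)
o1: d²=34 ≤ ρ²=44; F_rep = 23·(3,-5)/34² = (0.0597,-0.0995)
F = F_att + ΣF_rep = (18.0597,19.4005)
Δp = p'−p = (3.6119,3.8801); α = Δx/Fx = (20877/5780) / (20877/1156) = 1/5
check: Δy/Fy = (22427/5780) / (22427/1156) = 1/5 ✓

α = 1/5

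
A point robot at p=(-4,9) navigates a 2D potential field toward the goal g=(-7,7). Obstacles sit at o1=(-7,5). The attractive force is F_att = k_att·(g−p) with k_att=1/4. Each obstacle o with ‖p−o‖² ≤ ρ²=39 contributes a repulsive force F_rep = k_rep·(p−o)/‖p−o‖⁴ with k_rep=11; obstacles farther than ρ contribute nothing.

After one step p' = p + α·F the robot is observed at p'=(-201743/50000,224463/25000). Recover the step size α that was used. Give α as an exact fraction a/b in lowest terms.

α = 1/20

F_att = 1/4·(g−p) = 1/4·(-3,-2) = (-0.7500,-0.5000)
o1: d²=25 ≤ ρ²=39; F_rep = 11·(3,4)/25² = (0.0528,0.0704)
F = F_att + ΣF_rep = (-0.6972,-0.4296)
Δp = p'−p = (-0.0349,-0.0215); α = Δx/Fx = (-1743/50000) / (-1743/2500) = 1/20
check: Δy/Fy = (-537/25000) / (-537/1250) = 1/20 ✓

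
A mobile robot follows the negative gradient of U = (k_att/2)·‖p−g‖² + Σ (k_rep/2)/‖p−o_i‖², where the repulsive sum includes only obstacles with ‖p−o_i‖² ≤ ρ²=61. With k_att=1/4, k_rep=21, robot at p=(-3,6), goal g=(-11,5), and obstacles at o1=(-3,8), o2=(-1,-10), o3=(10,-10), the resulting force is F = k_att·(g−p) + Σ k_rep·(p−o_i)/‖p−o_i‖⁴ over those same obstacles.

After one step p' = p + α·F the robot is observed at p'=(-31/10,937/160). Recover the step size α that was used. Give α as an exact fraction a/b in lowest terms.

F_att = 1/4·(g−p) = 1/4·(-8,-1) = (-2.0000,-0.2500)
o1: d²=4 ≤ ρ²=61; F_rep = 21·(0,-2)/4² = (0.0000,-2.6250)
o2: d²=260 > ρ²=61 → inactive
o3: d²=425 > ρ²=61 → inactive
F = F_att + ΣF_rep = (-2.0000,-2.8750)
Δp = p'−p = (-0.1000,-0.1437); α = Δx/Fx = (-1/10) / (-2) = 1/20
check: Δy/Fy = (-23/160) / (-23/8) = 1/20 ✓

α = 1/20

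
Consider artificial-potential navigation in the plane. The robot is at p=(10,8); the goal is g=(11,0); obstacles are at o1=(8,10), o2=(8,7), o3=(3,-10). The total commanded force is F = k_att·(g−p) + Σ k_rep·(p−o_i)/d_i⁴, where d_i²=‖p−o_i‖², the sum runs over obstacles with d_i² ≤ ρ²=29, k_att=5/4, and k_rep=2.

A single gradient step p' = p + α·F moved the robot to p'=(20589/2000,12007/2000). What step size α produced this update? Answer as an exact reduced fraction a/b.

α = 1/5

F_att = 5/4·(g−p) = 5/4·(1,-8) = (1.2500,-10.0000)
o1: d²=8 ≤ ρ²=29; F_rep = 2·(2,-2)/8² = (0.0625,-0.0625)
o2: d²=5 ≤ ρ²=29; F_rep = 2·(2,1)/5² = (0.1600,0.0800)
o3: d²=373 > ρ²=29 → inactive
F = F_att + ΣF_rep = (1.4725,-9.9825)
Δp = p'−p = (0.2945,-1.9965); α = Δx/Fx = (589/2000) / (589/400) = 1/5
check: Δy/Fy = (-3993/2000) / (-3993/400) = 1/5 ✓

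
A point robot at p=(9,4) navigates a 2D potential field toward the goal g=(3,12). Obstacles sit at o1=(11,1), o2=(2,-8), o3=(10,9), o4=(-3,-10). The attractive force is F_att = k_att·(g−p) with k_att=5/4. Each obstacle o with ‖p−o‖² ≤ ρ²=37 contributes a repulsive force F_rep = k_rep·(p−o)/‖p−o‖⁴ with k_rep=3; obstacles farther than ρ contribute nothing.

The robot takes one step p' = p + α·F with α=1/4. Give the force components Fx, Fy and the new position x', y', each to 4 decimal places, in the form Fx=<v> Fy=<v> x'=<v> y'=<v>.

Fx=-7.5399 Fy=10.0311 x'=7.1150 y'=6.5078

F_att = 5/4·(g−p) = 5/4·(-6,8) = (-7.5000,10.0000)
o1: d²=13 ≤ ρ²=37; F_rep = 3·(-2,3)/13² = (-0.0355,0.0533)
o2: d²=193 > ρ²=37 → inactive
o3: d²=26 ≤ ρ²=37; F_rep = 3·(-1,-5)/26² = (-0.0044,-0.0222)
o4: d²=340 > ρ²=37 → inactive
F = F_att + ΣF_rep = (-7.5399,10.0311)
p' = p + 1/4·F = (7.1150,6.5078)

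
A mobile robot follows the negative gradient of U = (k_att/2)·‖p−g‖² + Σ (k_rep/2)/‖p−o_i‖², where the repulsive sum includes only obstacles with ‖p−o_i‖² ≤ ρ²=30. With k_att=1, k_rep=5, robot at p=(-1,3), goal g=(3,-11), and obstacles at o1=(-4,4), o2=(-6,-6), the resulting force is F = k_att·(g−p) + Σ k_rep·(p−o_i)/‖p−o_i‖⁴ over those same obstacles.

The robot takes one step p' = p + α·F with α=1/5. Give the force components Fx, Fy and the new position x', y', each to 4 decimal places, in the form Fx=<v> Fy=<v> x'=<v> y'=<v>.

F_att = 1·(g−p) = 1·(4,-14) = (4.0000,-14.0000)
o1: d²=10 ≤ ρ²=30; F_rep = 5·(3,-1)/10² = (0.1500,-0.0500)
o2: d²=106 > ρ²=30 → inactive
F = F_att + ΣF_rep = (4.1500,-14.0500)
p' = p + 1/5·F = (-0.1700,0.1900)

Fx=4.1500 Fy=-14.0500 x'=-0.1700 y'=0.1900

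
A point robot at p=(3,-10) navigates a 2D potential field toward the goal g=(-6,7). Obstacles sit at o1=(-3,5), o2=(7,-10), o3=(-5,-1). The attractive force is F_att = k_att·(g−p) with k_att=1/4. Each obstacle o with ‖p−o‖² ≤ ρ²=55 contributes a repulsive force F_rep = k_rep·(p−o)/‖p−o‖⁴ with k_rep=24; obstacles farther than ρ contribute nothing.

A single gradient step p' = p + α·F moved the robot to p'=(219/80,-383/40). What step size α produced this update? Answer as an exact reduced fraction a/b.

α = 1/10

F_att = 1/4·(g−p) = 1/4·(-9,17) = (-2.2500,4.2500)
o1: d²=261 > ρ²=55 → inactive
o2: d²=16 ≤ ρ²=55; F_rep = 24·(-4,0)/16² = (-0.3750,0.0000)
o3: d²=145 > ρ²=55 → inactive
F = F_att + ΣF_rep = (-2.6250,4.2500)
Δp = p'−p = (-0.2625,0.4250); α = Δx/Fx = (-21/80) / (-21/8) = 1/10
check: Δy/Fy = (17/40) / (17/4) = 1/10 ✓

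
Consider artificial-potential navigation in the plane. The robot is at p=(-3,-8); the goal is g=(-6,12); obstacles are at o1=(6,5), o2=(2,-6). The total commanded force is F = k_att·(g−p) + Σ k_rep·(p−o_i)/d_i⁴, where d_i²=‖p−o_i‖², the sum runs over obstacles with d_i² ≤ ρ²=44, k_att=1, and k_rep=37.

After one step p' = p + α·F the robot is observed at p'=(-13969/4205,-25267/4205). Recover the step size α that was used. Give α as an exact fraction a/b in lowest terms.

F_att = 1·(g−p) = 1·(-3,20) = (-3.0000,20.0000)
o1: d²=250 > ρ²=44 → inactive
o2: d²=29 ≤ ρ²=44; F_rep = 37·(-5,-2)/29² = (-0.2200,-0.0880)
F = F_att + ΣF_rep = (-3.2200,19.9120)
Δp = p'−p = (-0.3220,1.9912); α = Δx/Fx = (-1354/4205) / (-2708/841) = 1/10
check: Δy/Fy = (8373/4205) / (16746/841) = 1/10 ✓

α = 1/10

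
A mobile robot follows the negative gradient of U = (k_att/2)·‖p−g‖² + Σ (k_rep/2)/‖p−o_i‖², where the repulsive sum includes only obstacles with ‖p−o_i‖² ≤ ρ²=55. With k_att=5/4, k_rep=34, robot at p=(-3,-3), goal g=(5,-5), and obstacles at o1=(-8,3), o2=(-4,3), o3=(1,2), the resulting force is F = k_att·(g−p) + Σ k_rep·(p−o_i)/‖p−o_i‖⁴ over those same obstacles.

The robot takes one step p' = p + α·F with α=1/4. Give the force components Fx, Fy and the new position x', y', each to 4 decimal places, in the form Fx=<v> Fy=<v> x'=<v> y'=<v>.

Fx=9.9439 Fy=-2.7501 x'=-0.5140 y'=-3.6875

F_att = 5/4·(g−p) = 5/4·(8,-2) = (10.0000,-2.5000)
o1: d²=61 > ρ²=55 → inactive
o2: d²=37 ≤ ρ²=55; F_rep = 34·(1,-6)/37² = (0.0248,-0.1490)
o3: d²=41 ≤ ρ²=55; F_rep = 34·(-4,-5)/41² = (-0.0809,-0.1011)
F = F_att + ΣF_rep = (9.9439,-2.7501)
p' = p + 1/4·F = (-0.5140,-3.6875)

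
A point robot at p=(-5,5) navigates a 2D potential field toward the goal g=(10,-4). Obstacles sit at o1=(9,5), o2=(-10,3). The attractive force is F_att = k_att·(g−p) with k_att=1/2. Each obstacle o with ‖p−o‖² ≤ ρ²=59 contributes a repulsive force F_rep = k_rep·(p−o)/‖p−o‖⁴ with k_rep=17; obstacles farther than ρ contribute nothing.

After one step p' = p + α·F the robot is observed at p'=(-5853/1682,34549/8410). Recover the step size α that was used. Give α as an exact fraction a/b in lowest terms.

α = 1/5

F_att = 1/2·(g−p) = 1/2·(15,-9) = (7.5000,-4.5000)
o1: d²=196 > ρ²=59 → inactive
o2: d²=29 ≤ ρ²=59; F_rep = 17·(5,2)/29² = (0.1011,0.0404)
F = F_att + ΣF_rep = (7.6011,-4.4596)
Δp = p'−p = (1.5202,-0.8919); α = Δx/Fx = (2557/1682) / (12785/1682) = 1/5
check: Δy/Fy = (-7501/8410) / (-7501/1682) = 1/5 ✓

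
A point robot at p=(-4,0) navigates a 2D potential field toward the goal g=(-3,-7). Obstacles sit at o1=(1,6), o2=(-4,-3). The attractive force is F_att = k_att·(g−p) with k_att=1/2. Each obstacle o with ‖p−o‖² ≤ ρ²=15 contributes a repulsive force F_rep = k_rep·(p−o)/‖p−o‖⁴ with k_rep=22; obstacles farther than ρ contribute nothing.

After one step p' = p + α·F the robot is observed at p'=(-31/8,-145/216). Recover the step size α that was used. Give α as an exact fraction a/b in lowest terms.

F_att = 1/2·(g−p) = 1/2·(1,-7) = (0.5000,-3.5000)
o1: d²=61 > ρ²=15 → inactive
o2: d²=9 ≤ ρ²=15; F_rep = 22·(0,3)/9² = (0.0000,0.8148)
F = F_att + ΣF_rep = (0.5000,-2.6852)
Δp = p'−p = (0.1250,-0.6713); α = Δx/Fx = (1/8) / (1/2) = 1/4
check: Δy/Fy = (-145/216) / (-145/54) = 1/4 ✓

α = 1/4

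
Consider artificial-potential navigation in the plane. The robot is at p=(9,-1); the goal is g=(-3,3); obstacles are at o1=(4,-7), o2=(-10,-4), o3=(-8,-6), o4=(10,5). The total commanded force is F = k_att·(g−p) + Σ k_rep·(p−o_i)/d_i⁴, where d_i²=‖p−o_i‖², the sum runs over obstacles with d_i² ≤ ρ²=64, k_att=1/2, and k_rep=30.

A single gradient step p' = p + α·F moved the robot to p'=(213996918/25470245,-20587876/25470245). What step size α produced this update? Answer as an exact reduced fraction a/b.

α = 1/10

F_att = 1/2·(g−p) = 1/2·(-12,4) = (-6.0000,2.0000)
o1: d²=61 ≤ ρ²=64; F_rep = 30·(5,6)/61² = (0.0403,0.0484)
o2: d²=370 > ρ²=64 → inactive
o3: d²=314 > ρ²=64 → inactive
o4: d²=37 ≤ ρ²=64; F_rep = 30·(-1,-6)/37² = (-0.0219,-0.1315)
F = F_att + ΣF_rep = (-5.9816,1.9169)
Δp = p'−p = (-0.5982,0.1917); α = Δx/Fx = (-15235287/25470245) / (-30470574/5094049) = 1/10
check: Δy/Fy = (4882369/25470245) / (9764738/5094049) = 1/10 ✓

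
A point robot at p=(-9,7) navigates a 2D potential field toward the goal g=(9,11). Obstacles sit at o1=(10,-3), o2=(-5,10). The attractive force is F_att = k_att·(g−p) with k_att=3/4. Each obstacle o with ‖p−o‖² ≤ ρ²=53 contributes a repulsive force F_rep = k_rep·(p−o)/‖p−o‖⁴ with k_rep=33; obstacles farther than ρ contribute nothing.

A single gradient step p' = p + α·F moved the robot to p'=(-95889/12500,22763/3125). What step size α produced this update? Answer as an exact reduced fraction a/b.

α = 1/10

F_att = 3/4·(g−p) = 3/4·(18,4) = (13.5000,3.0000)
o1: d²=461 > ρ²=53 → inactive
o2: d²=25 ≤ ρ²=53; F_rep = 33·(-4,-3)/25² = (-0.2112,-0.1584)
F = F_att + ΣF_rep = (13.2888,2.8416)
Δp = p'−p = (1.3289,0.2842); α = Δx/Fx = (16611/12500) / (16611/1250) = 1/10
check: Δy/Fy = (888/3125) / (1776/625) = 1/10 ✓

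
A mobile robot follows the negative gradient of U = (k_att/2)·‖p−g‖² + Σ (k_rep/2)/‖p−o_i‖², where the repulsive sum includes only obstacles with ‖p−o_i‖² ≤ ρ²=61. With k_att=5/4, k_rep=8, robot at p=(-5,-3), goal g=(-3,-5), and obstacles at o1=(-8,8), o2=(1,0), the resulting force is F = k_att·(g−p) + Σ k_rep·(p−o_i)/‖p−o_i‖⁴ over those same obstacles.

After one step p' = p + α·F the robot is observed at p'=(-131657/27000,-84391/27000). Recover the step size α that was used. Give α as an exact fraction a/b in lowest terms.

α = 1/20

F_att = 5/4·(g−p) = 5/4·(2,-2) = (2.5000,-2.5000)
o1: d²=130 > ρ²=61 → inactive
o2: d²=45 ≤ ρ²=61; F_rep = 8·(-6,-3)/45² = (-0.0237,-0.0119)
F = F_att + ΣF_rep = (2.4763,-2.5119)
Δp = p'−p = (0.1238,-0.1256); α = Δx/Fx = (3343/27000) / (3343/1350) = 1/20
check: Δy/Fy = (-3391/27000) / (-3391/1350) = 1/20 ✓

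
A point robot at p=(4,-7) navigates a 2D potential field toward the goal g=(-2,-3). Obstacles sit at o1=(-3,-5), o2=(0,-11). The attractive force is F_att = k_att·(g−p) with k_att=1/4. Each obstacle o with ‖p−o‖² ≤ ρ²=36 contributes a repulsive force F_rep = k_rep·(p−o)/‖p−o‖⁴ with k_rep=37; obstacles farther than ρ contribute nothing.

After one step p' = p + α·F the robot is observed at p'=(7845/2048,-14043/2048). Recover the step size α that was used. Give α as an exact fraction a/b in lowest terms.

α = 1/8

F_att = 1/4·(g−p) = 1/4·(-6,4) = (-1.5000,1.0000)
o1: d²=53 > ρ²=36 → inactive
o2: d²=32 ≤ ρ²=36; F_rep = 37·(4,4)/32² = (0.1445,0.1445)
F = F_att + ΣF_rep = (-1.3555,1.1445)
Δp = p'−p = (-0.1694,0.1431); α = Δx/Fx = (-347/2048) / (-347/256) = 1/8
check: Δy/Fy = (293/2048) / (293/256) = 1/8 ✓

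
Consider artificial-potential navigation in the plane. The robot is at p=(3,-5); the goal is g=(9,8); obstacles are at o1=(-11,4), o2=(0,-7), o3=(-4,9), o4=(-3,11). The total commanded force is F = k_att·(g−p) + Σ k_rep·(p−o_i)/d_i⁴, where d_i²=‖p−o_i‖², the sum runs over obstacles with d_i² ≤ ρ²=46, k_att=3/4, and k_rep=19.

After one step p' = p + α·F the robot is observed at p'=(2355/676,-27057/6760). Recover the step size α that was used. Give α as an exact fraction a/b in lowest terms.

F_att = 3/4·(g−p) = 3/4·(6,13) = (4.5000,9.7500)
o1: d²=277 > ρ²=46 → inactive
o2: d²=13 ≤ ρ²=46; F_rep = 19·(3,2)/13² = (0.3373,0.2249)
o3: d²=245 > ρ²=46 → inactive
o4: d²=292 > ρ²=46 → inactive
F = F_att + ΣF_rep = (4.8373,9.9749)
Δp = p'−p = (0.4837,0.9975); α = Δx/Fx = (327/676) / (1635/338) = 1/10
check: Δy/Fy = (6743/6760) / (6743/676) = 1/10 ✓

α = 1/10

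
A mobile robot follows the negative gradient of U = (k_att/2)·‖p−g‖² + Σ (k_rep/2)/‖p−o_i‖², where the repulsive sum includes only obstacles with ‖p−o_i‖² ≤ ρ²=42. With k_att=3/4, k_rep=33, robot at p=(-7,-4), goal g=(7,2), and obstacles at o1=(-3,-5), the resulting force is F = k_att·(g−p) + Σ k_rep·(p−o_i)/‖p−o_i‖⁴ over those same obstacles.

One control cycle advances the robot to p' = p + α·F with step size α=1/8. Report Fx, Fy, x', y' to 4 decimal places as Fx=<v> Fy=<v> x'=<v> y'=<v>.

F_att = 3/4·(g−p) = 3/4·(14,6) = (10.5000,4.5000)
o1: d²=17 ≤ ρ²=42; F_rep = 33·(-4,1)/17² = (-0.4567,0.1142)
F = F_att + ΣF_rep = (10.0433,4.6142)
p' = p + 1/8·F = (-5.7446,-3.4232)

Fx=10.0433 Fy=4.6142 x'=-5.7446 y'=-3.4232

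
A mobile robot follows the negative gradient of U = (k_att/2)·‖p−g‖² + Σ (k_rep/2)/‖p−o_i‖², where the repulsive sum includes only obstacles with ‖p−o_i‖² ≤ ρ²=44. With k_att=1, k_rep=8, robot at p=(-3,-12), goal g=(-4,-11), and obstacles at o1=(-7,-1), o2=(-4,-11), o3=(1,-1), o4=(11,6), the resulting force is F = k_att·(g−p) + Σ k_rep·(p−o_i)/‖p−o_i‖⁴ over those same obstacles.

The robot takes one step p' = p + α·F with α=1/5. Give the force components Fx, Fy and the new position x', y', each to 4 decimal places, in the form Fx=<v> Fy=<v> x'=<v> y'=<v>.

Fx=1.0000 Fy=-1.0000 x'=-2.8000 y'=-12.2000

F_att = 1·(g−p) = 1·(-1,1) = (-1.0000,1.0000)
o1: d²=137 > ρ²=44 → inactive
o2: d²=2 ≤ ρ²=44; F_rep = 8·(1,-1)/2² = (2.0000,-2.0000)
o3: d²=137 > ρ²=44 → inactive
o4: d²=520 > ρ²=44 → inactive
F = F_att + ΣF_rep = (1.0000,-1.0000)
p' = p + 1/5·F = (-2.8000,-12.2000)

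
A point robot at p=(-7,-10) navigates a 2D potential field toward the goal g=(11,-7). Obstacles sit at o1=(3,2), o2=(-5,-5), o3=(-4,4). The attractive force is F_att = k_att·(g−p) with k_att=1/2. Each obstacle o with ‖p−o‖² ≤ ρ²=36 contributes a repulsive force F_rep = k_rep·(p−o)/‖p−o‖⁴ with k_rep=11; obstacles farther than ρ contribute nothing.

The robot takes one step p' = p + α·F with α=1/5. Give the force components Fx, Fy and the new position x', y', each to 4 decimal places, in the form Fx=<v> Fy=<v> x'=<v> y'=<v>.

F_att = 1/2·(g−p) = 1/2·(18,3) = (9.0000,1.5000)
o1: d²=244 > ρ²=36 → inactive
o2: d²=29 ≤ ρ²=36; F_rep = 11·(-2,-5)/29² = (-0.0262,-0.0654)
o3: d²=205 > ρ²=36 → inactive
F = F_att + ΣF_rep = (8.9738,1.4346)
p' = p + 1/5·F = (-5.2052,-9.7131)

Fx=8.9738 Fy=1.4346 x'=-5.2052 y'=-9.7131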